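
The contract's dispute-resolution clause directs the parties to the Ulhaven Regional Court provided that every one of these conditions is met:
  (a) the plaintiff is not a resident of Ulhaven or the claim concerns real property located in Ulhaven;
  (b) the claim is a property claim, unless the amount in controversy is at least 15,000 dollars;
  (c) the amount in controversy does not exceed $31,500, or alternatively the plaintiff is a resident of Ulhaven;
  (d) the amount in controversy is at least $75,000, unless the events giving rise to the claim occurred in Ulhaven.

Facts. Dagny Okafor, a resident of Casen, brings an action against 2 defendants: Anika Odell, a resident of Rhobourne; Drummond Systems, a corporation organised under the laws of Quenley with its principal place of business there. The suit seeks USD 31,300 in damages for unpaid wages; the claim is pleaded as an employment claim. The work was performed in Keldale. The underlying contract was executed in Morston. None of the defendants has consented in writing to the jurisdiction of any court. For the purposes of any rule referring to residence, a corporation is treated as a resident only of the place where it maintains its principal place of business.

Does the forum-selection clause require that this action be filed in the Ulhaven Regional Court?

No

The Ulhaven Regional Court:
  (a) The plaintiff resides in Casen, which is not Ulhaven, which satisfies one of the alternatives. Met.
  (b) The claim is an employment claim, not a property claim. But the amount in controversy is $31,300, which meets the $15,000 floor, and the 'unless' clause therefore excuses the requirement. Met.
  (c) The amount in controversy is $31,300, within the $31,500 ceiling — that alternative is enough. Satisfied.
  (d) The amount in controversy is 31,300 dollars, below the $75,000 floor. And the operative events occurred in Keldale, not Ulhaven, so the proviso does not save it. Fails.
  → The clause does not apply.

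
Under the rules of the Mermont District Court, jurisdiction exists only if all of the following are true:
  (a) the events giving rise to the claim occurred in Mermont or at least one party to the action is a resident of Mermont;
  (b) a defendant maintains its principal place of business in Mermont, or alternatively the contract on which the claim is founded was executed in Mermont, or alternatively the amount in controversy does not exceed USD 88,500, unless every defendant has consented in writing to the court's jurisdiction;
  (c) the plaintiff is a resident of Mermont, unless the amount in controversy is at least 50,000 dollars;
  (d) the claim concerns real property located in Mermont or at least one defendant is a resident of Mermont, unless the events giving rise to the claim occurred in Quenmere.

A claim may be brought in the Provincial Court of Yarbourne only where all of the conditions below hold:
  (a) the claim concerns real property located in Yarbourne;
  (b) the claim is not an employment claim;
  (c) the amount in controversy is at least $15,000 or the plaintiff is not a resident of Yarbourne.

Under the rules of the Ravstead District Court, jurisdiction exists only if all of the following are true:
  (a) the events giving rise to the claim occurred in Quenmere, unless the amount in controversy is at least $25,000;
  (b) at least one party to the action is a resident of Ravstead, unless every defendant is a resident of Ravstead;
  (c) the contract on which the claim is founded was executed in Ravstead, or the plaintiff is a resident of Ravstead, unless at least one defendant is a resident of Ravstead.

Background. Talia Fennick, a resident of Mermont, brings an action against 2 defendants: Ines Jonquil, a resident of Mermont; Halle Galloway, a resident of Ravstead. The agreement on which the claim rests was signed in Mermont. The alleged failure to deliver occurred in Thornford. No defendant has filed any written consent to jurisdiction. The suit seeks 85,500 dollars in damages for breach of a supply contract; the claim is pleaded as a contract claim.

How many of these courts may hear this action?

2

The Mermont District Court:
  (a) Talia Fennick resides in Mermont — that alternative is enough. Satisfied.
  (b) The contract was executed in Mermont, so this disjunct is met. Satisfied.
  (c) The plaintiff resides in Mermont. Met.
  (d) Ines Jonquil resides in Mermont — that alternative is enough. Met.
  → Jurisdiction lies.
The Provincial Court of Yarbourne:
  (a) The claim does not concern real property. Condition not met.
  (b) The claim is a contract claim, not an employment claim. Met.
  (c) The amount in controversy is $85,500, which meets the USD 15,000 floor — that alternative is enough. Met.
  → No jurisdiction.
The Ravstead District Court:
  (a) The operative events occurred in Thornford, not Quenmere. However, the amount in controversy is USD 85,500, which meets the $25,000 floor, so the 'unless' proviso supplies this condition. Condition met.
  (b) Halle Galloway resides in Ravstead. Met.
  (c) The contract was executed in Mermont, not Ravstead; the plaintiff resides in Mermont, not Ravstead — no alternative holds. But Halle Galloway resides in Ravstead, and the 'unless' clause therefore excuses the requirement. Satisfied.
  → Every requirement is satisfied — jurisdiction.
Courts with jurisdiction: the Mermont District Court, the Ravstead District Court — 2 in total.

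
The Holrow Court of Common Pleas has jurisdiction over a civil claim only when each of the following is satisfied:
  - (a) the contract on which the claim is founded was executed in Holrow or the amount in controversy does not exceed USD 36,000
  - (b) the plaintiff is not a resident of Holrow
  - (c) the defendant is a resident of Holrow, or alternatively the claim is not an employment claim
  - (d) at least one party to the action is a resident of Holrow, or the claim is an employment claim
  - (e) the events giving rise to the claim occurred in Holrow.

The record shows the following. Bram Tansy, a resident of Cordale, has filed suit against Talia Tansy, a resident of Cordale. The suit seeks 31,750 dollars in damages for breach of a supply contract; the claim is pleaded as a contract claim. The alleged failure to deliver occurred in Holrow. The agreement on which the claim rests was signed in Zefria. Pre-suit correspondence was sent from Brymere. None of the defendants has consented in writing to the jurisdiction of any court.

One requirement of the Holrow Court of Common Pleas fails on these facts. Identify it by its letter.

(d)

The Holrow Court of Common Pleas:
  (a) The amount in controversy is USD 31,750, within the USD 36,000 ceiling — that alternative is enough. Satisfied.
  (b) The plaintiff resides in Cordale, which is not Holrow. Condition met.
  (c) The claim is a contract claim, not an employment claim — that alternative is enough. Met.
  (d) No party resides in Holrow; the claim is a contract claim, not an employment claim — every alternative fails. Not met.
  (e) The operative events occurred in Holrow. Satisfied.
Only condition (d) fails.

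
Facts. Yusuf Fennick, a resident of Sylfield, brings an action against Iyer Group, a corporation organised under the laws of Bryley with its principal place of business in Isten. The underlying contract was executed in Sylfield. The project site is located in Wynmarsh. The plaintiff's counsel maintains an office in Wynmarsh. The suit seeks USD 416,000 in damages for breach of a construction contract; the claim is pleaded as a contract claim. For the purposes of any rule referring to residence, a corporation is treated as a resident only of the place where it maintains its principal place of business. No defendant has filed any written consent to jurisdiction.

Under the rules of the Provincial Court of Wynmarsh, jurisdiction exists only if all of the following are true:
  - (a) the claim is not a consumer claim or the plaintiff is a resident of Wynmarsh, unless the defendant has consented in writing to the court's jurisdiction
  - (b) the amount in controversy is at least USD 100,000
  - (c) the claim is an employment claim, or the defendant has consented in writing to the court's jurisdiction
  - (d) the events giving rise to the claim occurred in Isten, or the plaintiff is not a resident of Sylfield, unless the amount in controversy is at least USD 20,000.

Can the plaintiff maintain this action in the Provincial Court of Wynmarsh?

The Provincial Court of Wynmarsh:
  (a) The claim is a contract claim, not a consumer claim — that alternative is enough. Condition met.
  (b) The amount in controversy is 416,000 dollars, which meets the USD 100,000 floor. Met.
  (c) The claim is a contract claim, not an employment claim; no such written consent has been filed — none of the alternatives is met. Not met.
  (d) The operative events occurred in Wynmarsh, not Isten; the plaintiff resides in Sylfield — none of the alternatives is met. The proviso rescues it, though: the amount in controversy is 416,000 dollars, which meets the 20,000 dollars floor. Met.
  → The court lacks jurisdiction.

No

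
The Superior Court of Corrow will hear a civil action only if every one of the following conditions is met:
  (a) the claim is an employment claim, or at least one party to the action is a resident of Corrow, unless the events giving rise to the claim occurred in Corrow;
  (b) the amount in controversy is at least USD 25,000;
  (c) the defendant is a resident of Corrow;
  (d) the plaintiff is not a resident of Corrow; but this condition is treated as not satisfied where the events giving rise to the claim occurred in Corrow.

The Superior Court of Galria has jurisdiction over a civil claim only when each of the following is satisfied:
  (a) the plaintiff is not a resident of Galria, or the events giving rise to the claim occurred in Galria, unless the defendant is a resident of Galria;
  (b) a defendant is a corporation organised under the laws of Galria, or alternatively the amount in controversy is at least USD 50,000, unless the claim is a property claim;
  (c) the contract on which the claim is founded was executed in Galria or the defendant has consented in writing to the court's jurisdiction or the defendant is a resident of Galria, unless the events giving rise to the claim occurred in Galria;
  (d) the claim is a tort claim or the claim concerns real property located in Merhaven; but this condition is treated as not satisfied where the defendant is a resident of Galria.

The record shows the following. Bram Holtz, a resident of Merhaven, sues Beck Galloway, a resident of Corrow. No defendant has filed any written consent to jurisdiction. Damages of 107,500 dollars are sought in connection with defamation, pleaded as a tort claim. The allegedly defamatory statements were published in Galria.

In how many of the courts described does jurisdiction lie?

2

The Superior Court of Corrow:
  (a) Beck Galloway resides in Corrow, which satisfies one of the alternatives. Condition met.
  (b) The amount in controversy is 107,500 dollars, which meets the 25,000 dollars floor. Met.
  (c) The defendant resides in Corrow. Condition met.
  (d) The plaintiff resides in Merhaven, which is not Corrow. And the carve-out is inapplicable — the operative events occurred in Galria, not Corrow. Satisfied.
  → Every requirement is satisfied — jurisdiction.
The Superior Court of Galria:
  (a) The plaintiff resides in Merhaven, which is not Galria, so this disjunct is met. Met.
  (b) The amount in controversy is 107,500 dollars, which meets the $50,000 floor, which satisfies one of the alternatives. Satisfied.
  (c) No contract (and hence no place of execution) is alleged; no such written consent has been filed; the defendant resides in Corrow, not Galria — every alternative fails. But the operative events occurred in Galria, and the 'unless' clause therefore excuses the requirement. Met.
  (d) The claim is a tort claim — that alternative is enough. The carve-out does not apply: the defendant resides in Corrow, not Galria. Condition met.
  → Every requirement is satisfied — jurisdiction.
Courts with jurisdiction: the Superior Court of Corrow, the Superior Court of Galria — 2 in total.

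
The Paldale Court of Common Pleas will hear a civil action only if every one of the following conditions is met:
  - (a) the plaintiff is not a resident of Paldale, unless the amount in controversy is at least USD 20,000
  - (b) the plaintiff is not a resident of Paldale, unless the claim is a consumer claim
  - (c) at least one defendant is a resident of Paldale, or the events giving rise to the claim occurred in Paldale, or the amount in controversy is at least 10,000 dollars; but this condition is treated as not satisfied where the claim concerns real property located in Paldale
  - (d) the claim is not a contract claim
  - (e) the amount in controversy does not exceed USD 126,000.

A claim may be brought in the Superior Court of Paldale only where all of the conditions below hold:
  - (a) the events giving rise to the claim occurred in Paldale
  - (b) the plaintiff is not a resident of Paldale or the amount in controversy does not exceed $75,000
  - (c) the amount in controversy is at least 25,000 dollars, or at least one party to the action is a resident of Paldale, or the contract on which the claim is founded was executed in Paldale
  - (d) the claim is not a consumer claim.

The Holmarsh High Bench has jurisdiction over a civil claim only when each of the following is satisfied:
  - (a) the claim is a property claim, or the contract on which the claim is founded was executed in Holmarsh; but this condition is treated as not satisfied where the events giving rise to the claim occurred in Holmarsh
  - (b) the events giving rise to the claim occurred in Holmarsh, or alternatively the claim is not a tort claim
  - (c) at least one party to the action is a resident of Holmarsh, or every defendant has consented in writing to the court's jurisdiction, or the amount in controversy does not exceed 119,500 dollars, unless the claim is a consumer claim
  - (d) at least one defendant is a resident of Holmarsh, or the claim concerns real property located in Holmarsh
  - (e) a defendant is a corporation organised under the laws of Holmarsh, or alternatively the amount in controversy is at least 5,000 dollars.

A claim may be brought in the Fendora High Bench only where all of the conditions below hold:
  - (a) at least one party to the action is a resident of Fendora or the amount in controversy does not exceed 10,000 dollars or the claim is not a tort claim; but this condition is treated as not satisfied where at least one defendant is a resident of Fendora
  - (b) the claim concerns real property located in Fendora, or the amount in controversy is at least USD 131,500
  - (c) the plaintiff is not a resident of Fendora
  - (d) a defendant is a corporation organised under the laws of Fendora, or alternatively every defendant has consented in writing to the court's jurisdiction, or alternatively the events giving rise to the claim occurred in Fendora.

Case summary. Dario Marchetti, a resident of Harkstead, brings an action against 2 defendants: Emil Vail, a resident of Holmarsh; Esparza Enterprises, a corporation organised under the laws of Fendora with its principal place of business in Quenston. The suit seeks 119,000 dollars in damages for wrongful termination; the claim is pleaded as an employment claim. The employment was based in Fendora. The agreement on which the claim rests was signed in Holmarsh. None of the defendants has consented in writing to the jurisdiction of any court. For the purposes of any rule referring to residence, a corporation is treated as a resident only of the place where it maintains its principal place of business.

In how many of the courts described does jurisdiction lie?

The Paldale Court of Common Pleas:
  (a) The plaintiff resides in Harkstead, which is not Paldale. Met.
  (b) The plaintiff resides in Harkstead, which is not Paldale. Satisfied.
  (c) The amount in controversy is USD 119,000, which meets the 10,000 dollars floor, so this disjunct is met. The exception is not triggered, since the claim does not concern real property. Satisfied.
  (d) The claim is an employment claim, not a contract claim. Met.
  (e) The amount in controversy is USD 119,000, within the $126,000 ceiling. Met.
  → Every requirement is satisfied — jurisdiction.
The Superior Court of Paldale:
  (a) The operative events occurred in Fendora, not Paldale. Not satisfied.
  (b) The plaintiff resides in Harkstead, which is not Paldale, which satisfies one of the alternatives. Satisfied.
  (c) The amount in controversy is 119,000 dollars, which meets the USD 25,000 floor, so this disjunct is met. Condition met.
  (d) The claim is an employment claim, not a consumer claim. Satisfied.
  → At least one condition fails; no jurisdiction.
The Holmarsh High Bench:
  (a) The contract was executed in Holmarsh — that alternative is enough. The exception is not triggered, since the operative events occurred in Fendora, not Holmarsh. Condition met.
  (b) The claim is an employment claim, not a tort claim, so one alternative holds. Satisfied.
  (c) Emil Vail resides in Holmarsh, so one alternative holds. Met.
  (d) Emil Vail resides in Holmarsh, which satisfies one of the alternatives. Met.
  (e) The amount in controversy is 119,000 dollars, which meets the USD 5,000 floor, so one alternative holds. Met.
  → Jurisdiction lies.
The Fendora High Bench:
  (a) The claim is an employment claim, not a tort claim, which satisfies one of the alternatives. And the carve-out is inapplicable — no defendant resides in Fendora (they reside in Holmarsh, Quenston). Condition met.
  (b) The claim does not concern real property; the amount in controversy is 119,000 dollars, below the $131,500 floor — no alternative holds. Not met.
  (c) The plaintiff resides in Harkstead, which is not Fendora. Condition met.
  (d) Esparza Enterprises is organised under the laws of Fendora — that alternative is enough. Met.
  → Not every requirement is met — no jurisdiction.
Courts with jurisdiction: the Paldale Court of Common Pleas, the Holmarsh High Bench — 2 in total.

2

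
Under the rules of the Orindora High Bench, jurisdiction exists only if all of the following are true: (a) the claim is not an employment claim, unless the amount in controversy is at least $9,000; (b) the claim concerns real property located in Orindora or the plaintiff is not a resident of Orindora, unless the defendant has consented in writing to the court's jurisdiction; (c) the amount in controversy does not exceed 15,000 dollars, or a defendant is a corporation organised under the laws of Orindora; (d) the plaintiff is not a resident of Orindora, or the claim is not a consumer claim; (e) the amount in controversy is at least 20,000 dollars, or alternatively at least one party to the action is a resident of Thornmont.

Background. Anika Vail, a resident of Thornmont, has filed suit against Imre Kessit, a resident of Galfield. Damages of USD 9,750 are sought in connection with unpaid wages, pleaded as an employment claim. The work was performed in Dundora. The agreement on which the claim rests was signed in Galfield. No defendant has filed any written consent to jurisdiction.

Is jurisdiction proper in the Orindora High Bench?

Yes

The Orindora High Bench:
  (a) The claim is an employment claim. However, the amount in controversy is USD 9,750, which meets the USD 9,000 floor, so the 'unless' proviso supplies this condition. Satisfied.
  (b) The plaintiff resides in Thornmont, which is not Orindora, which satisfies one of the alternatives. Satisfied.
  (c) The amount in controversy is 9,750 dollars, within the USD 15,000 ceiling — that alternative is enough. Met.
  (d) The plaintiff resides in Thornmont, which is not Orindora, so this disjunct is met. Met.
  (e) Anika Vail resides in Thornmont, so this disjunct is met. Satisfied.
  → The court has jurisdiction.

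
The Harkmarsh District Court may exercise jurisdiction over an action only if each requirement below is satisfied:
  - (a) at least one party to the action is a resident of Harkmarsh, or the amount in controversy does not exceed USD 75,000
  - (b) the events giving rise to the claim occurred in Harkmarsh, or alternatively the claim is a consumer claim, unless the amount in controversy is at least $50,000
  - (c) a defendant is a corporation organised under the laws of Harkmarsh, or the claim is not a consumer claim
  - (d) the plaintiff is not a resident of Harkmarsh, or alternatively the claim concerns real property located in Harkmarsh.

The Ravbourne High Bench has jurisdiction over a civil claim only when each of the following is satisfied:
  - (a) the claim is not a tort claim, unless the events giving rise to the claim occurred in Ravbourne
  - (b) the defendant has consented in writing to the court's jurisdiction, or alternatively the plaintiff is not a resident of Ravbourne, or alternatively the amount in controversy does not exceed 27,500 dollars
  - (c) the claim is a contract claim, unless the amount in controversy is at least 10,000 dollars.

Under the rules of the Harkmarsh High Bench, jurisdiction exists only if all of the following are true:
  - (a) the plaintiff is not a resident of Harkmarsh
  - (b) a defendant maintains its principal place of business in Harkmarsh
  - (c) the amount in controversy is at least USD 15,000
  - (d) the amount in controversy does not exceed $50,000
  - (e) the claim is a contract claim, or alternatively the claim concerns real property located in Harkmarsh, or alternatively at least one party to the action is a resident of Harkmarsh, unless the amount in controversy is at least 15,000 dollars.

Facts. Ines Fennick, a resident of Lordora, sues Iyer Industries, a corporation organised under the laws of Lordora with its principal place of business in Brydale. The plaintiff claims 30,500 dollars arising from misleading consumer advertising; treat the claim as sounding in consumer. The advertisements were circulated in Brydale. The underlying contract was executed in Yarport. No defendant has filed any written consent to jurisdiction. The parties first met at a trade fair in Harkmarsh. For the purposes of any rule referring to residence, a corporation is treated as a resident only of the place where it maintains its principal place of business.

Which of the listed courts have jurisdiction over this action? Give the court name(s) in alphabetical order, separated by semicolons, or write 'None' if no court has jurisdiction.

The Harkmarsh District Court:
  (a) The amount in controversy is 30,500 dollars, within the $75,000 ceiling, so this disjunct is met. Condition met.
  (b) The claim is a consumer claim, which satisfies one of the alternatives. Satisfied.
  (c) The corporate defendant(s) are organised in Lordora, not Harkmarsh; the claim is a consumer claim — every alternative fails. Condition not met.
  (d) The plaintiff resides in Lordora, which is not Harkmarsh — that alternative is enough. Satisfied.
  → At least one condition fails; no jurisdiction.
The Ravbourne High Bench:
  (a) The claim is a consumer claim, not a tort claim. Condition met.
  (b) The plaintiff resides in Lordora, which is not Ravbourne — that alternative is enough. Satisfied.
  (c) The claim is a consumer claim, not a contract claim. But the amount in controversy is 30,500 dollars, which meets the USD 10,000 floor, and the 'unless' clause therefore excuses the requirement. Satisfied.
  → All conditions met; jurisdiction exists.
The Harkmarsh High Bench:
  (a) The plaintiff resides in Lordora, which is not Harkmarsh. Condition met.
  (b) The corporate defendant(s) have their principal place of business in Brydale, not Harkmarsh. Fails.
  (c) The amount in controversy is USD 30,500, which meets the USD 15,000 floor. Condition met.
  (d) The amount in controversy is 30,500 dollars, within the $50,000 ceiling. Satisfied.
  (e) The claim is a consumer claim, not a contract claim; the claim does not concern real property; no party resides in Harkmarsh — no alternative holds. But the amount in controversy is $30,500, which meets the $15,000 floor, and the 'unless' clause therefore excuses the requirement. Condition met.
  → Not every requirement is met — no jurisdiction.

the Ravbourne High Bench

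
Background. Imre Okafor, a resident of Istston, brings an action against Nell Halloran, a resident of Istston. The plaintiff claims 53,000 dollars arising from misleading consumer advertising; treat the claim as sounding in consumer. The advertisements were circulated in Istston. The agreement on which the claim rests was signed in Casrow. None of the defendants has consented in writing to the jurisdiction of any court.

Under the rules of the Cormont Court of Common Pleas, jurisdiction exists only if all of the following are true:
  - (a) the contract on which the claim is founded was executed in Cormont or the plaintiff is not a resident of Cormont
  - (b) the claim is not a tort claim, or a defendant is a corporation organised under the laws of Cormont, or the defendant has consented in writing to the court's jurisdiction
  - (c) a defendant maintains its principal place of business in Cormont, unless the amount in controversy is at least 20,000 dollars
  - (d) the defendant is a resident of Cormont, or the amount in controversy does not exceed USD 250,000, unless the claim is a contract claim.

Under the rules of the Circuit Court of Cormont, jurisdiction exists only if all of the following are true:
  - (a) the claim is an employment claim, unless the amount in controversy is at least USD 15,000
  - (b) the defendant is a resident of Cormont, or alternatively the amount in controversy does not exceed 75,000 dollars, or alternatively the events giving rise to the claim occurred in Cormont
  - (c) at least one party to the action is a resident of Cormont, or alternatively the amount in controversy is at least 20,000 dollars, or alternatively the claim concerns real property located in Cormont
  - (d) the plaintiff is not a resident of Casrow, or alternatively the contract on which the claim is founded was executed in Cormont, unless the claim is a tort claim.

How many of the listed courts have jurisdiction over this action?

The Cormont Court of Common Pleas:
  (a) The plaintiff resides in Istston, which is not Cormont, so this disjunct is met. Condition met.
  (b) The claim is a consumer claim, not a tort claim — that alternative is enough. Satisfied.
  (c) No defendant is a corporation. But the amount in controversy is USD 53,000, which meets the USD 20,000 floor, and the 'unless' clause therefore excuses the requirement. Condition met.
  (d) The amount in controversy is 53,000 dollars, within the 250,000 dollars ceiling, so one alternative holds. Satisfied.
  → Every requirement is satisfied — jurisdiction.
The Circuit Court of Cormont:
  (a) The claim is a consumer claim, not an employment claim. The proviso rescues it, though: the amount in controversy is USD 53,000, which meets the $15,000 floor. Condition met.
  (b) The amount in controversy is $53,000, within the $75,000 ceiling — that alternative is enough. Condition met.
  (c) The amount in controversy is 53,000 dollars, which meets the USD 20,000 floor, so this disjunct is met. Condition met.
  (d) The plaintiff resides in Istston, which is not Casrow, which satisfies one of the alternatives. Condition met.
  → The court has jurisdiction.
Courts with jurisdiction: the Cormont Court of Common Pleas, the Circuit Court of Cormont — 2 in total.

2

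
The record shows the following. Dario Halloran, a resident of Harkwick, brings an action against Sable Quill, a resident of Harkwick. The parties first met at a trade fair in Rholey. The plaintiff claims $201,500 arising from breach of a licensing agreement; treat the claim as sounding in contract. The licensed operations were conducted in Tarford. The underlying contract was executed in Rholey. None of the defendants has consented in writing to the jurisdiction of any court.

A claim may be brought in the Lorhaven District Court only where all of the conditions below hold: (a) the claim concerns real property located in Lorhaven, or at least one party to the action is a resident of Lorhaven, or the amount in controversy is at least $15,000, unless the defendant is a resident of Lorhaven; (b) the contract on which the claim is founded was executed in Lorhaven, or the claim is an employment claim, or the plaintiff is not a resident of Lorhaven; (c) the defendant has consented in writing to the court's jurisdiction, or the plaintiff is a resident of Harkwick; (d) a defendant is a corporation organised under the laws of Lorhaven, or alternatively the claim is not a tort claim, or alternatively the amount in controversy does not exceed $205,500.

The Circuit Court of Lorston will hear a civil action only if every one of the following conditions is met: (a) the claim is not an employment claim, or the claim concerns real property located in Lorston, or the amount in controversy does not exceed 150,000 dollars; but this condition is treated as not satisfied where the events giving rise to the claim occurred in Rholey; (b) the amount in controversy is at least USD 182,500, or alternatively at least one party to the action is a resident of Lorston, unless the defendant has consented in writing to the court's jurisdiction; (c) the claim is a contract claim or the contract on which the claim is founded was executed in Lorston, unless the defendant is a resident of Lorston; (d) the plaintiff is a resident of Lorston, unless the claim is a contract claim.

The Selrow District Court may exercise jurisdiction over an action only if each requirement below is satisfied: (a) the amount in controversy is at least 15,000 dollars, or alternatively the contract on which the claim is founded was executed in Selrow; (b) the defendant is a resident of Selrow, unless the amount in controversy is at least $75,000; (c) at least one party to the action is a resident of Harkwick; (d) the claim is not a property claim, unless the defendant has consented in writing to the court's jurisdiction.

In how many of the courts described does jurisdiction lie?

The Lorhaven District Court:
  (a) The amount in controversy is 201,500 dollars, which meets the $15,000 floor, so this disjunct is met. Met.
  (b) The plaintiff resides in Harkwick, which is not Lorhaven — that alternative is enough. Condition met.
  (c) The plaintiff resides in Harkwick, which satisfies one of the alternatives. Satisfied.
  (d) The claim is a contract claim, not a tort claim — that alternative is enough. Condition met.
  → The court has jurisdiction.
The Circuit Court of Lorston:
  (a) The claim is a contract claim, not an employment claim, so this disjunct is met. And the carve-out is inapplicable — the operative events occurred in Tarford, not Rholey. Satisfied.
  (b) The amount in controversy is $201,500, which meets the 182,500 dollars floor — that alternative is enough. Condition met.
  (c) The claim is a contract claim, so this disjunct is met. Condition met.
  (d) The plaintiff resides in Harkwick, not Lorston. However, the claim is a contract claim, so the 'unless' proviso supplies this condition. Satisfied.
  → Jurisdiction lies.
The Selrow District Court:
  (a) The amount in controversy is $201,500, which meets the USD 15,000 floor, so this disjunct is met. Satisfied.
  (b) The defendant resides in Harkwick, not Selrow. The proviso rescues it, though: the amount in controversy is $201,500, which meets the $75,000 floor. Satisfied.
  (c) Dario Halloran resides in Harkwick. Satisfied.
  (d) The claim is a contract claim, not a property claim. Condition met.
  → Every requirement is satisfied — jurisdiction.
Courts with jurisdiction: the Lorhaven District Court, the Circuit Court of Lorston, the Selrow District Court — 3 in total.

3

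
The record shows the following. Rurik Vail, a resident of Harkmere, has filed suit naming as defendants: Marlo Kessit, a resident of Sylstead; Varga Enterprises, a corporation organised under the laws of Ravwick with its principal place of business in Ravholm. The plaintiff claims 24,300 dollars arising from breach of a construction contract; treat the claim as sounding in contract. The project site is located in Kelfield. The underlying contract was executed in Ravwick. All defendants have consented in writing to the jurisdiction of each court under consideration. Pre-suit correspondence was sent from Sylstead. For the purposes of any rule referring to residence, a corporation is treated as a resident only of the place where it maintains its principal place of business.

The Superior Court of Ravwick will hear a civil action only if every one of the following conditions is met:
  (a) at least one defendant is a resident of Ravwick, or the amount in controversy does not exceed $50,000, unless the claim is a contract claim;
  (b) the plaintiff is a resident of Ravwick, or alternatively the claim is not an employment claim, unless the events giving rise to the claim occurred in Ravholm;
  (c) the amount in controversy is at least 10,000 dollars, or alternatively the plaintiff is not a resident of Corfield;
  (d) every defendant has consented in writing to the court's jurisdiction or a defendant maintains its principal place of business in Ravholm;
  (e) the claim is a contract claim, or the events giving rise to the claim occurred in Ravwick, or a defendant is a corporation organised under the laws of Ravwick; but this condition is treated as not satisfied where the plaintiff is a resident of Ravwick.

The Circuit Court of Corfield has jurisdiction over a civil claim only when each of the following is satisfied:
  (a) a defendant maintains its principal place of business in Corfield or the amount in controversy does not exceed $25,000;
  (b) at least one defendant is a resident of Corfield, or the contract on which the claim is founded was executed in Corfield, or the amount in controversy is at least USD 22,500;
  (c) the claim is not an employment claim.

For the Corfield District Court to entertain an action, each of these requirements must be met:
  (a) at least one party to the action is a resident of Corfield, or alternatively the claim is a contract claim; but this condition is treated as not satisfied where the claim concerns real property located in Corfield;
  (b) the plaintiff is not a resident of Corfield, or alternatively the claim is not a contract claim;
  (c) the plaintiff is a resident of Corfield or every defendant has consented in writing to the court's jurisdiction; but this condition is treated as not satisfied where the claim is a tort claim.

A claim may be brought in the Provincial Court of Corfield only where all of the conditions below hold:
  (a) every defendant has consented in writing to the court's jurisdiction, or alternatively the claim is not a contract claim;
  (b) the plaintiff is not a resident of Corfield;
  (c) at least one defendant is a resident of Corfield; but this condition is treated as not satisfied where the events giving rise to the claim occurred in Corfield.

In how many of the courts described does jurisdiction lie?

The Superior Court of Ravwick:
  (a) The amount in controversy is $24,300, within the $50,000 ceiling, so one alternative holds. Condition met.
  (b) The claim is a contract claim, not an employment claim, so this disjunct is met. Condition met.
  (c) The amount in controversy is $24,300, which meets the $10,000 floor — that alternative is enough. Met.
  (d) Every defendant has filed written consent, so this disjunct is met. Condition met.
  (e) The claim is a contract claim, so one alternative holds. The exception is not triggered, since the plaintiff resides in Harkmere, not Ravwick. Condition met.
  → Jurisdiction lies.
The Circuit Court of Corfield:
  (a) The amount in controversy is $24,300, within the $25,000 ceiling, so this disjunct is met. Satisfied.
  (b) The amount in controversy is USD 24,300, which meets the 22,500 dollars floor — that alternative is enough. Satisfied.
  (c) The claim is a contract claim, not an employment claim. Satisfied.
  → The court has jurisdiction.
The Corfield District Court:
  (a) The claim is a contract claim — that alternative is enough. And the carve-out is inapplicable — the claim does not concern real property. Condition met.
  (b) The plaintiff resides in Harkmere, which is not Corfield, so one alternative holds. Condition met.
  (c) Every defendant has filed written consent — that alternative is enough. The carve-out does not apply: the claim is a contract claim, not a tort claim. Condition met.
  → Every requirement is satisfied — jurisdiction.
The Provincial Court of Corfield:
  (a) Every defendant has filed written consent, so one alternative holds. Condition met.
  (b) The plaintiff resides in Harkmere, which is not Corfield. Condition met.
  (c) No defendant resides in Corfield (they reside in Sylstead, Ravholm). Not met.
  → At least one condition fails; no jurisdiction.
Courts with jurisdiction: the Superior Court of Ravwick, the Circuit Court of Corfield, the Corfield District Court — 3 in total.

3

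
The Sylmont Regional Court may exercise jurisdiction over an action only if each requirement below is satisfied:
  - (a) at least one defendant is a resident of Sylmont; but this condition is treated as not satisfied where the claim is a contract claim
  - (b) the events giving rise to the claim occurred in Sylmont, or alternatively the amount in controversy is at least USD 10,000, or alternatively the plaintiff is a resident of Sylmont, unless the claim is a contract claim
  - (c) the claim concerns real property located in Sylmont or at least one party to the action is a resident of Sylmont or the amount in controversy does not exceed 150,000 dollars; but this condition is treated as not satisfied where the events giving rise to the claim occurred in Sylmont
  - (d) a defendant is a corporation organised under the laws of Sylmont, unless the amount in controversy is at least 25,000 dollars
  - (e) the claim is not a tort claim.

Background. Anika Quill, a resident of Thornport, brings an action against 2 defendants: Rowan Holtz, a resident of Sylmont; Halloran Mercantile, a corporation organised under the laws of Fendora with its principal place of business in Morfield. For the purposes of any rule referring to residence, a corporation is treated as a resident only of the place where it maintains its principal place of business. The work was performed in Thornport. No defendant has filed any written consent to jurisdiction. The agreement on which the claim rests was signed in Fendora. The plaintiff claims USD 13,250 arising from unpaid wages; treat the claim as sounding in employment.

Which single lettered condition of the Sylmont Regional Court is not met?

The Sylmont Regional Court:
  (a) Rowan Holtz resides in Sylmont. The carve-out does not apply: the claim is an employment claim, not a contract claim. Met.
  (b) The amount in controversy is 13,250 dollars, which meets the $10,000 floor — that alternative is enough. Met.
  (c) Rowan Holtz resides in Sylmont, which satisfies one of the alternatives. And the carve-out is inapplicable — the operative events occurred in Thornport, not Sylmont. Condition met.
  (d) The corporate defendant(s) are organised in Fendora, not Sylmont. Nor does the 'unless' clause help: the amount in controversy is USD 13,250, below the 25,000 dollars floor. Fails.
  (e) The claim is an employment claim, not a tort claim. Satisfied.
Only condition (d) fails.

(d)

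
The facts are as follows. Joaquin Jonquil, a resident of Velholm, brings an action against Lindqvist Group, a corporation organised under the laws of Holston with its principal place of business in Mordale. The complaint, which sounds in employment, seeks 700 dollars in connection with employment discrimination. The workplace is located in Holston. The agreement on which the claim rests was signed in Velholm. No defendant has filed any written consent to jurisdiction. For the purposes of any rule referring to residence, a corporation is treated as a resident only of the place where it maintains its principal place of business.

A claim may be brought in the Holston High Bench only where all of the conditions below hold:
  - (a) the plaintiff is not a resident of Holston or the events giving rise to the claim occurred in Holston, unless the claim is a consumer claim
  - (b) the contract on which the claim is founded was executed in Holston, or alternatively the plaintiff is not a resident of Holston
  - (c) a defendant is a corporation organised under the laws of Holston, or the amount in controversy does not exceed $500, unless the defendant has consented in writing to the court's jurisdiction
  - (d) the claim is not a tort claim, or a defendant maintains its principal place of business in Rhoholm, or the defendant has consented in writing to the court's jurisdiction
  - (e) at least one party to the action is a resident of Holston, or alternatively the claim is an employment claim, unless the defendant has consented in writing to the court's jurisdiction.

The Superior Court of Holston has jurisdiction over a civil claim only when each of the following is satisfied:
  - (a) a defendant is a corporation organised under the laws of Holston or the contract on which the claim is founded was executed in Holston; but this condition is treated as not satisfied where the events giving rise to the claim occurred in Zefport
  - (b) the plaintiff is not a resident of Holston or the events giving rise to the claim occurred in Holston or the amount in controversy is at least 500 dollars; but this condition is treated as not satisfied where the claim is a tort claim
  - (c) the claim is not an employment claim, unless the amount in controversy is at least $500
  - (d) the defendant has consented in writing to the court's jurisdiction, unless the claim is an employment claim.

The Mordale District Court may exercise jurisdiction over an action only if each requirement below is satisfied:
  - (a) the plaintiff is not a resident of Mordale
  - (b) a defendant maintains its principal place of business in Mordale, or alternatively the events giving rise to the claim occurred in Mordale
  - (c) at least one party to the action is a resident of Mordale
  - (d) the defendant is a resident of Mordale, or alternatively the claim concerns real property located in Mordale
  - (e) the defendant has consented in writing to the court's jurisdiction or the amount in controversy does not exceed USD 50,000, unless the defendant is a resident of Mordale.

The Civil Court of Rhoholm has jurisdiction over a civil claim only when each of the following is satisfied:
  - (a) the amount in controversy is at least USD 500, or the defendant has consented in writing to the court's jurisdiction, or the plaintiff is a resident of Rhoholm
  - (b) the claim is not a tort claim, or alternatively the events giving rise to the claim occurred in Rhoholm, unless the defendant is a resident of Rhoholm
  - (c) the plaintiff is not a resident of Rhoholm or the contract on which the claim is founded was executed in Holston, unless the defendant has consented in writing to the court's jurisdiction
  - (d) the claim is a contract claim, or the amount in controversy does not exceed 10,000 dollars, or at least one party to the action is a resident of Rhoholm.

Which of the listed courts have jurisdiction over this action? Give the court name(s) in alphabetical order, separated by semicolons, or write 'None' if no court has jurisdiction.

the Civil Court of Rhoholm; the Holston High Bench; the Mordale District Court; the Superior Court of Holston

The Holston High Bench:
  (a) The plaintiff resides in Velholm, which is not Holston, so this disjunct is met. Satisfied.
  (b) The plaintiff resides in Velholm, which is not Holston — that alternative is enough. Condition met.
  (c) Lindqvist Group is organised under the laws of Holston — that alternative is enough. Met.
  (d) The claim is an employment claim, not a tort claim, which satisfies one of the alternatives. Condition met.
  (e) The claim is an employment claim, so one alternative holds. Met.
  → Jurisdiction lies.
The Superior Court of Holston:
  (a) Lindqvist Group is organised under the laws of Holston — that alternative is enough. The exception is not triggered, since the operative events occurred in Holston, not Zefport. Satisfied.
  (b) The plaintiff resides in Velholm, which is not Holston, so one alternative holds. The carve-out does not apply: the claim is an employment claim, not a tort claim. Condition met.
  (c) The claim is an employment claim. However, the amount in controversy is 700 dollars, which meets the $500 floor, so the 'unless' proviso supplies this condition. Condition met.
  (d) No such written consent has been filed. The proviso rescues it, though: the claim is an employment claim. Satisfied.
  → Every requirement is satisfied — jurisdiction.
The Mordale District Court:
  (a) The plaintiff resides in Velholm, which is not Mordale. Satisfied.
  (b) Lindqvist Group has its principal place of business in Mordale, so this disjunct is met. Satisfied.
  (c) Lindqvist Group resides in Mordale. Satisfied.
  (d) The defendant resides in Mordale, so one alternative holds. Met.
  (e) The amount in controversy is USD 700, within the USD 50,000 ceiling, so this disjunct is met. Met.
  → The court has jurisdiction.
The Civil Court of Rhoholm:
  (a) The amount in controversy is 700 dollars, which meets the USD 500 floor, which satisfies one of the alternatives. Satisfied.
  (b) The claim is an employment claim, not a tort claim, which satisfies one of the alternatives. Condition met.
  (c) The plaintiff resides in Velholm, which is not Rhoholm — that alternative is enough. Met.
  (d) The amount in controversy is USD 700, within the $10,000 ceiling, which satisfies one of the alternatives. Met.
  → All conditions met; jurisdiction exists.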